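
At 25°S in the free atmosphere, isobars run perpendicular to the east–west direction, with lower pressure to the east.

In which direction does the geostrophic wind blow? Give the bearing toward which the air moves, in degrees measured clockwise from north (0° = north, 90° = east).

The pressure-gradient force points toward the east (bearing 090°).
Geostrophic balance: in the Southern Hemisphere the Coriolis force deflects motion to the left, so the geostrophic wind blows 90° to the left of the pressure-gradient force (low pressure on the right).
Rotating 090° by 90° counterclockwise gives 000° — the wind blows toward the north.

000°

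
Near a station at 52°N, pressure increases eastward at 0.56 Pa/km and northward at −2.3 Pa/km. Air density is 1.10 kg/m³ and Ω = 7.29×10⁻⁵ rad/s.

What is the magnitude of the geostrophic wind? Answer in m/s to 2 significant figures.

Coriolis parameter at 52°N:
f = 2Ω sin φ = 2 × 7.29×10⁻⁵ × sin 52° = 1.15×10⁻⁴ s⁻¹
Component geostrophic relations (x east, y north):
u_g = −(1/(fρ)) ∂P/∂y,  v_g = (1/(fρ)) ∂P/∂x
u_g = −(−2.3×10⁻³)/(1.15×10⁻⁴ × 1.10) = 18.2 m/s;  v_g = (0.56×10⁻³)/(1.15×10⁻⁴ × 1.10) = 4.43 m/s
|V_g| = √(u_g² + v_g²) = 18.7 m/s

19 m/s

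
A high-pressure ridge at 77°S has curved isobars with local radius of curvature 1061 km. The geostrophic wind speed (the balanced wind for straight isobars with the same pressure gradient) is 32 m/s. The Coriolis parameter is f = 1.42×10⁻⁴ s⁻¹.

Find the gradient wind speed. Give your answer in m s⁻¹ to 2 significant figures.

46 m s⁻¹

Around a high, pressure-gradient force acts outward with centrifugal, so Coriolis balances both:
fV = (1/ρ)|∂P/∂n| + V²/R  →  V² − fR·V + fR·V_g = 0
With fR = 1.42×10⁻⁴ × 1061×10³ m = 151 m/s:
V = [fR − √((fR)² − 4 fR V_g)]/2 = [151 − √(151² − 4×151×32)]/2 = 46.1 m/s
Supergeostrophic (V > V_g = 32 m/s), as expected around a high.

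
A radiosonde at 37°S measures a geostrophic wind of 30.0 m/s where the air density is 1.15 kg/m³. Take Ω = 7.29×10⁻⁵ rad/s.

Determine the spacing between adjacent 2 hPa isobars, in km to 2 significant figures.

Coriolis parameter at 37°S:
f = 2Ω sin φ = 2 × 7.29×10⁻⁵ × sin 37° = 8.77×10⁻⁵ s⁻¹
Geostrophic balance rearranged: |∂P/∂n| = f ρ V_g
|∂P/∂n| = 8.77×10⁻⁵ × 1.15 × 30.0 = 3.03×10⁻³ Pa/m
Isobar spacing: Δn = ΔP/|∂P/∂n| = 200 Pa / 3.03×10⁻³ Pa/m = 66068 m ≈ 66 km

66 km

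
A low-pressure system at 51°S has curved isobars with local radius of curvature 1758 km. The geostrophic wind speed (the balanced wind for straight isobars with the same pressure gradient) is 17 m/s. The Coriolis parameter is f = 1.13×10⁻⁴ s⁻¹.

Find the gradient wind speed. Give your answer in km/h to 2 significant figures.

Around a low, centrifugal force acts outward with Coriolis, so pressure-gradient force balances both:
(1/ρ)|∂P/∂n| = fV + V²/R  →  V² + fR·V − fR·V_g = 0
With fR = 1.13×10⁻⁴ × 1758×10³ m = 199 m/s:
V = [−fR + √((fR)² + 4 fR V_g)]/2 = [−199 + √(199² + 4×199×17)]/2 = 15.8 m/s
Subgeostrophic (V < V_g = 17 m/s), as expected around a low.
Converting: 15.8 m/s × 3.6 = 57 km/h

57 km/h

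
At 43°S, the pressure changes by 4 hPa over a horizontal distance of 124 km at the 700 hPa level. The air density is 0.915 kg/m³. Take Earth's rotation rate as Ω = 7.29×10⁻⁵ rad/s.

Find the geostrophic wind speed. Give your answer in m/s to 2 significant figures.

Coriolis parameter at 43°S:
f = 2Ω sin φ = 2 × 7.29×10⁻⁵ × sin 43° = 9.94×10⁻⁵ s⁻¹
Pressure gradient: |∂P/∂n| = 400 Pa / 124000 m = 3.23×10⁻³ Pa/m
Geostrophic balance (pressure-gradient force = Coriolis force):
V_g = (1/(fρ)) |∂P/∂n| = 3.23×10⁻³ / (9.94×10⁻⁵ × 0.915) = 35.5 m/s

35 m/s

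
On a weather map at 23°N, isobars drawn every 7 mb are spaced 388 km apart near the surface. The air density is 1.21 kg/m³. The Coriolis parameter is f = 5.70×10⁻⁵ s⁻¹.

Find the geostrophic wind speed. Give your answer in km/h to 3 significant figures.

Pressure gradient: |∂P/∂n| = 700 Pa / 388000 m = 1.80×10⁻³ Pa/m
Geostrophic balance (pressure-gradient force = Coriolis force):
V_g = (1/(fρ)) |∂P/∂n| = 1.80×10⁻³ / (5.70×10⁻⁵ × 1.21) = 26.2 m/s
Converting: 26.2 m/s × 3.6 = 94.2 km/h

94.2 km/h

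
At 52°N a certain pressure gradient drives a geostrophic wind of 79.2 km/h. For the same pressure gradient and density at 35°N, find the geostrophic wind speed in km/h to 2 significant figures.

110 km/h

With the same pressure gradient and density, V_g ∝ 1/f ∝ 1/sin φ.
V₂ = V₁ · sin φ₁ / sin φ₂ = 79.2 × sin 52° / sin 35°
V₂ = 79.2 × 0.7880/0.5736 = 110 km/h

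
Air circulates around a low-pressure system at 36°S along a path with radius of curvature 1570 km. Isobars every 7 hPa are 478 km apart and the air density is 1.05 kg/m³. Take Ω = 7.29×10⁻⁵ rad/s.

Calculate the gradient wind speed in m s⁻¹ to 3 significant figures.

Coriolis parameter at 36°S:
f = 2Ω sin φ = 2 × 7.29×10⁻⁵ × sin 36° = 8.57×10⁻⁵ s⁻¹
Pressure gradient: |∂P/∂n| = 700 Pa / 478000 m = 1.46×10⁻³ Pa/m
Geostrophic speed: V_g = |∂P/∂n|/(fρ) = 1.46×10⁻³/(8.57×10⁻⁵ × 1.05) = 16.3 m/s
Around a low, centrifugal force acts outward with Coriolis, so pressure-gradient force balances both:
(1/ρ)|∂P/∂n| = fV + V²/R  →  V² + fR·V − fR·V_g = 0
With fR = 8.57×10⁻⁵ × 1570×10³ m = 135 m/s:
V = [−fR + √((fR)² + 4 fR V_g)]/2 = [−135 + √(135² + 4×135×16.3)]/2 = 14.7 m/s
Subgeostrophic (V < V_g = 16.3 m/s), as expected around a low.

14.7 m s⁻¹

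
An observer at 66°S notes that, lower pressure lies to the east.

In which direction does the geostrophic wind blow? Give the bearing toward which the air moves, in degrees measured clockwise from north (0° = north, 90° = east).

000°

The pressure-gradient force points toward the east (bearing 090°).
Geostrophic balance: in the Southern Hemisphere the Coriolis force deflects motion to the left, so the geostrophic wind blows 90° to the left of the pressure-gradient force (low pressure on the right).
Rotating 090° by 90° counterclockwise gives 000° — the wind blows toward the north.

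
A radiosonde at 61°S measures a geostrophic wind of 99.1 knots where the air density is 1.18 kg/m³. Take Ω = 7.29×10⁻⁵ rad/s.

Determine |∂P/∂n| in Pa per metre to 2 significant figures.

7.7×10⁻³ Pa/m

Coriolis parameter at 61°S:
f = 2Ω sin φ = 2 × 7.29×10⁻⁵ × sin 61° = 1.28×10⁻⁴ s⁻¹
Wind speed in SI: 99.1 knots = 51.0 m/s
Geostrophic balance rearranged: |∂P/∂n| = f ρ V_g
|∂P/∂n| = 1.28×10⁻⁴ × 1.18 × 51.0 = 7.67×10⁻³ Pa/m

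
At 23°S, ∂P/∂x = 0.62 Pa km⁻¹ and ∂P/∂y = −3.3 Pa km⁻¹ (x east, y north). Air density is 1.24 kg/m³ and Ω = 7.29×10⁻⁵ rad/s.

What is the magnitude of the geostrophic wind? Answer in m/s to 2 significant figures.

48 m/s

Coriolis parameter at 23°S:
f = 2Ω sin φ = 2 × 7.29×10⁻⁵ × sin 23° = 5.70×10⁻⁵ s⁻¹
In the Southern Hemisphere f is negative: f = −5.70×10⁻⁵ s⁻¹.
Component geostrophic relations (x east, y north):
u_g = −(1/(fρ)) ∂P/∂y,  v_g = (1/(fρ)) ∂P/∂x
u_g = −(−3.3×10⁻³)/(−5.70×10⁻⁵ × 1.24) = −46.7 m/s;  v_g = (0.62×10⁻³)/(−5.70×10⁻⁵ × 1.24) = −8.78 m/s
|V_g| = √(u_g² + v_g²) = 47.5 m/s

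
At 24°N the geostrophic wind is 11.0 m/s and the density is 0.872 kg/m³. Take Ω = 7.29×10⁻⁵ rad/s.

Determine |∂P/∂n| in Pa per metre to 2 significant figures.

Coriolis parameter at 24°N:
f = 2Ω sin φ = 2 × 7.29×10⁻⁵ × sin 24° = 5.93×10⁻⁵ s⁻¹
Geostrophic balance rearranged: |∂P/∂n| = f ρ V_g
|∂P/∂n| = 5.93×10⁻⁵ × 0.872 × 11.0 = 5.69×10⁻⁴ Pa/m

5.7×10⁻⁴ Pa/m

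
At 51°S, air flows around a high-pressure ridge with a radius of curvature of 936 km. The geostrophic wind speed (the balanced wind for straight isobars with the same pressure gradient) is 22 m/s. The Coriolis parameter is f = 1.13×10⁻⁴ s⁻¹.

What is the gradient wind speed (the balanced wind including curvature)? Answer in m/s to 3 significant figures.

31.2 m/s

Around a high, pressure-gradient force acts outward with centrifugal, so Coriolis balances both:
fV = (1/ρ)|∂P/∂n| + V²/R  →  V² − fR·V + fR·V_g = 0
With fR = 1.13×10⁻⁴ × 936×10³ m = 106 m/s:
V = [fR − √((fR)² − 4 fR V_g)]/2 = [106 − √(106² − 4×106×22)]/2 = 31.2 m/s
Supergeostrophic (V > V_g = 22 m/s), as expected around a high.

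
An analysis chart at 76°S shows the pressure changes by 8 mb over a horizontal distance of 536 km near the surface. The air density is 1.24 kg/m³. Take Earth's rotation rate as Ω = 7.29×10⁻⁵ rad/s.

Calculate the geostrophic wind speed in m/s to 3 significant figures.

Coriolis parameter at 76°S:
f = 2Ω sin φ = 2 × 7.29×10⁻⁵ × sin 76° = 1.41×10⁻⁴ s⁻¹
Pressure gradient: |∂P/∂n| = 800 Pa / 536000 m = 1.49×10⁻³ Pa/m
Geostrophic balance (pressure-gradient force = Coriolis force):
V_g = (1/(fρ)) |∂P/∂n| = 1.49×10⁻³ / (1.41×10⁻⁴ × 1.24) = 8.51 m/s

8.51 m/s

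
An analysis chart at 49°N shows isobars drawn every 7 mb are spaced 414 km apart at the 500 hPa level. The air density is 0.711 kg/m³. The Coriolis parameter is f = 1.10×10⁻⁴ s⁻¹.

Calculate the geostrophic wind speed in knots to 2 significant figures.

Pressure gradient: |∂P/∂n| = 700 Pa / 414000 m = 1.69×10⁻³ Pa/m
Geostrophic balance (pressure-gradient force = Coriolis force):
V_g = (1/(fρ)) |∂P/∂n| = 1.69×10⁻³ / (1.10×10⁻⁴ × 0.711) = 21.6 m/s
Converting: 21.6 m/s × 1.944 = 42 knots

42 knots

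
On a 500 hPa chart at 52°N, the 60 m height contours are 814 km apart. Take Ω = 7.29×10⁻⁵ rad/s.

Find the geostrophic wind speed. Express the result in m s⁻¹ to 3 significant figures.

6.29 m s⁻¹

Coriolis parameter at 52°N:
f = 2Ω sin φ = 2 × 7.29×10⁻⁵ × sin 52° = 1.15×10⁻⁴ s⁻¹
Height gradient: |∂Z/∂n| = 60 m / 814000 m = 7.37×10⁻⁵
On a pressure surface, geostrophic balance gives V_g = (g/f)|∂Z/∂n|:
V_g = 9.81 × 7.37×10⁻⁵ / 1.15×10⁻⁴ = 6.29 m/s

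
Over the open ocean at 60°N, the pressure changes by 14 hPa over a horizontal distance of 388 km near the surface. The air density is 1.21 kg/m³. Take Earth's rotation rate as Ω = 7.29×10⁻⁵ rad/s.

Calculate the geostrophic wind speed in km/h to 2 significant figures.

85 km/h

Coriolis parameter at 60°N:
f = 2Ω sin φ = 2 × 7.29×10⁻⁵ × sin 60° = 1.26×10⁻⁴ s⁻¹
Pressure gradient: |∂P/∂n| = 1400 Pa / 388000 m = 3.61×10⁻³ Pa/m
Geostrophic balance (pressure-gradient force = Coriolis force):
V_g = (1/(fρ)) |∂P/∂n| = 3.61×10⁻³ / (1.26×10⁻⁴ × 1.21) = 23.6 m/s
Converting: 23.6 m/s × 3.6 = 85 km/h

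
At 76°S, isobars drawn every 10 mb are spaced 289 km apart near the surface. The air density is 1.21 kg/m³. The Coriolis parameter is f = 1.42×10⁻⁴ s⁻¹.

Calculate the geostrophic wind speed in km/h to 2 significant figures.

72 km/h

Pressure gradient: |∂P/∂n| = 1000 Pa / 289000 m = 3.46×10⁻³ Pa/m
Geostrophic balance (pressure-gradient force = Coriolis force):
V_g = (1/(fρ)) |∂P/∂n| = 3.46×10⁻³ / (1.42×10⁻⁴ × 1.21) = 20.1 m/s
Converting: 20.1 m/s × 3.6 = 72 km/h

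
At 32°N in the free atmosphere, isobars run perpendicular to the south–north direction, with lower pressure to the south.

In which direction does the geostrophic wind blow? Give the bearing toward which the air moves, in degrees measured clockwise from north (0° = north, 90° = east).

270°

The pressure-gradient force points toward the south (bearing 180°).
Geostrophic balance: in the Northern Hemisphere the Coriolis force deflects motion to the right, so the geostrophic wind blows 90° to the right of the pressure-gradient force (low pressure on the left).
Rotating 180° by 90° clockwise gives 270° — the wind blows toward the west.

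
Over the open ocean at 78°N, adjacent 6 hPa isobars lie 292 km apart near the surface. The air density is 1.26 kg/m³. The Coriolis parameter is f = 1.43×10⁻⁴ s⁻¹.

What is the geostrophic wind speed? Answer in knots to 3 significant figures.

Pressure gradient: |∂P/∂n| = 600 Pa / 292000 m = 2.05×10⁻³ Pa/m
Geostrophic balance (pressure-gradient force = Coriolis force):
V_g = (1/(fρ)) |∂P/∂n| = 2.05×10⁻³ / (1.43×10⁻⁴ × 1.26) = 11.4 m/s
Converting: 11.4 m/s × 1.944 = 22.2 knots

22.2 knots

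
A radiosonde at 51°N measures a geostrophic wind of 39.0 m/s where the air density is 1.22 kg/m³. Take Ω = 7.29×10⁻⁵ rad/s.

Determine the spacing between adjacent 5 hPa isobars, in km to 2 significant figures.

Coriolis parameter at 51°N:
f = 2Ω sin φ = 2 × 7.29×10⁻⁵ × sin 51° = 1.13×10⁻⁴ s⁻¹
Geostrophic balance rearranged: |∂P/∂n| = f ρ V_g
|∂P/∂n| = 1.13×10⁻⁴ × 1.22 × 39.0 = 5.39×10⁻³ Pa/m
Isobar spacing: Δn = ΔP/|∂P/∂n| = 500 Pa / 5.39×10⁻³ Pa/m = 92744 m ≈ 93 km

93 km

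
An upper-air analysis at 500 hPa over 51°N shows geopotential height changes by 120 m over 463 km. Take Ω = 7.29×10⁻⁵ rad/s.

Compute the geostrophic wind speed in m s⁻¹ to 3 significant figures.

22.4 m s⁻¹

Coriolis parameter at 51°N:
f = 2Ω sin φ = 2 × 7.29×10⁻⁵ × sin 51° = 1.13×10⁻⁴ s⁻¹
Height gradient: |∂Z/∂n| = 120 m / 463000 m = 2.59×10⁻⁴
On a pressure surface, geostrophic balance gives V_g = (g/f)|∂Z/∂n|:
V_g = 9.81 × 2.59×10⁻⁴ / 1.13×10⁻⁴ = 22.4 m/s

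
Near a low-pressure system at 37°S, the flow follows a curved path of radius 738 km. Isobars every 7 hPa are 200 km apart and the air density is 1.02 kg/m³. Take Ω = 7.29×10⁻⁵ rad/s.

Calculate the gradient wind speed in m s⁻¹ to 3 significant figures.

27.5 m s⁻¹

Coriolis parameter at 37°S:
f = 2Ω sin φ = 2 × 7.29×10⁻⁵ × sin 37° = 8.77×10⁻⁵ s⁻¹
Pressure gradient: |∂P/∂n| = 700 Pa / 200000 m = 3.50×10⁻³ Pa/m
Geostrophic speed: V_g = |∂P/∂n|/(fρ) = 3.50×10⁻³/(8.77×10⁻⁵ × 1.02) = 39.1 m/s
Around a low, centrifugal force acts outward with Coriolis, so pressure-gradient force balances both:
(1/ρ)|∂P/∂n| = fV + V²/R  →  V² + fR·V − fR·V_g = 0
With fR = 8.77×10⁻⁵ × 738×10³ m = 64.8 m/s:
V = [−fR + √((fR)² + 4 fR V_g)]/2 = [−64.8 + √(64.8² + 4×64.8×39.1)]/2 = 27.5 m/s
Subgeostrophic (V < V_g = 39.1 m/s), as expected around a low.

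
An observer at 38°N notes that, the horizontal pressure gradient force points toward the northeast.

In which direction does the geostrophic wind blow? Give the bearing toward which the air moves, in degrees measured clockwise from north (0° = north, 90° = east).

The pressure-gradient force points toward the northeast (bearing 045°).
Geostrophic balance: in the Northern Hemisphere the Coriolis force deflects motion to the right, so the geostrophic wind blows 90° to the right of the pressure-gradient force (low pressure on the left).
Rotating 045° by 90° clockwise gives 135° — the wind blows toward the southeast.

135°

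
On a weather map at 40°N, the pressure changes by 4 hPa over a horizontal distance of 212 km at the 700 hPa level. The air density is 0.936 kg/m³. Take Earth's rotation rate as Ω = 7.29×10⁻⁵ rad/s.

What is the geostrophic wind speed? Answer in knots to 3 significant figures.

41.8 knots

Coriolis parameter at 40°N:
f = 2Ω sin φ = 2 × 7.29×10⁻⁵ × sin 40° = 9.37×10⁻⁵ s⁻¹
Pressure gradient: |∂P/∂n| = 400 Pa / 212000 m = 1.89×10⁻³ Pa/m
Geostrophic balance (pressure-gradient force = Coriolis force):
V_g = (1/(fρ)) |∂P/∂n| = 1.89×10⁻³ / (9.37×10⁻⁵ × 0.936) = 21.5 m/s
Converting: 21.5 m/s × 1.944 = 41.8 knots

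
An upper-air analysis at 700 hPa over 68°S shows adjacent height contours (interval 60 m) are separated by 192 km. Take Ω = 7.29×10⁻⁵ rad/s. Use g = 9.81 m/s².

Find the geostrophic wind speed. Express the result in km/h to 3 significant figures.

Coriolis parameter at 68°S:
f = 2Ω sin φ = 2 × 7.29×10⁻⁵ × sin 68° = 1.35×10⁻⁴ s⁻¹
Height gradient: |∂Z/∂n| = 60 m / 192000 m = 3.12×10⁻⁴
On a pressure surface, geostrophic balance gives V_g = (g/f)|∂Z/∂n|:
V_g = 9.81 × 3.12×10⁻⁴ / 1.35×10⁻⁴ = 22.7 m/s
Converting: 22.7 m/s × 3.6 = 81.6 km/h

81.6 km/h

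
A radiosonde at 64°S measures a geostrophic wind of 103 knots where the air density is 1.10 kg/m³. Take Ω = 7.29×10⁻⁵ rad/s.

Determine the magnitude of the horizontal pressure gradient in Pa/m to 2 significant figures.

7.6×10⁻³ Pa/m

Coriolis parameter at 64°S:
f = 2Ω sin φ = 2 × 7.29×10⁻⁵ × sin 64° = 1.31×10⁻⁴ s⁻¹
Wind speed in SI: 103 knots = 53.0 m/s
Geostrophic balance rearranged: |∂P/∂n| = f ρ V_g
|∂P/∂n| = 1.31×10⁻⁴ × 1.10 × 53.0 = 7.64×10⁻³ Pa/m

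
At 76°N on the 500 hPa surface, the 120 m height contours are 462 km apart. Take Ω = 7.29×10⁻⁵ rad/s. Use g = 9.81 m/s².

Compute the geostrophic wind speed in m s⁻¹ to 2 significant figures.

Coriolis parameter at 76°N:
f = 2Ω sin φ = 2 × 7.29×10⁻⁵ × sin 76° = 1.41×10⁻⁴ s⁻¹
Height gradient: |∂Z/∂n| = 120 m / 462000 m = 2.60×10⁻⁴
On a pressure surface, geostrophic balance gives V_g = (g/f)|∂Z/∂n|:
V_g = 9.81 × 2.60×10⁻⁴ / 1.41×10⁻⁴ = 18.0 m/s

18 m s⁻¹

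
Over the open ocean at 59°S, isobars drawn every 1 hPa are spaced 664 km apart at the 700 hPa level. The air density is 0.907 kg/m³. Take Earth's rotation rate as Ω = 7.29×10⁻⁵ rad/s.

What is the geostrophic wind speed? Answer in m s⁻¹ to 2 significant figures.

Coriolis parameter at 59°S:
f = 2Ω sin φ = 2 × 7.29×10⁻⁵ × sin 59° = 1.25×10⁻⁴ s⁻¹
Pressure gradient: |∂P/∂n| = 100 Pa / 664000 m = 1.51×10⁻⁴ Pa/m
Geostrophic balance (pressure-gradient force = Coriolis force):
V_g = (1/(fρ)) |∂P/∂n| = 1.51×10⁻⁴ / (1.25×10⁻⁴ × 0.907) = 1.33 m/s

1.3 m s⁻¹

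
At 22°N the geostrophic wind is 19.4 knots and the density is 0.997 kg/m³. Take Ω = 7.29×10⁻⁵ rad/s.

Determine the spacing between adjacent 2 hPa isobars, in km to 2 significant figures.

370 km

Coriolis parameter at 22°N:
f = 2Ω sin φ = 2 × 7.29×10⁻⁵ × sin 22° = 5.46×10⁻⁵ s⁻¹
Wind speed in SI: 19.4 knots = 9.98 m/s
Geostrophic balance rearranged: |∂P/∂n| = f ρ V_g
|∂P/∂n| = 5.46×10⁻⁵ × 0.997 × 9.98 = 5.43×10⁻⁴ Pa/m
Isobar spacing: Δn = ΔP/|∂P/∂n| = 200 Pa / 5.43×10⁻⁴ Pa/m = 368012 m ≈ 370 km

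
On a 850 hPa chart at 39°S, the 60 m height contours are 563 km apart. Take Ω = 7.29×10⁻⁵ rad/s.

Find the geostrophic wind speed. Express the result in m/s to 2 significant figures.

Coriolis parameter at 39°S:
f = 2Ω sin φ = 2 × 7.29×10⁻⁵ × sin 39° = 9.18×10⁻⁵ s⁻¹
Height gradient: |∂Z/∂n| = 60 m / 563000 m = 1.07×10⁻⁴
On a pressure surface, geostrophic balance gives V_g = (g/f)|∂Z/∂n|:
V_g = 9.81 × 1.07×10⁻⁴ / 9.18×10⁻⁵ = 11.4 m/s

11 m/s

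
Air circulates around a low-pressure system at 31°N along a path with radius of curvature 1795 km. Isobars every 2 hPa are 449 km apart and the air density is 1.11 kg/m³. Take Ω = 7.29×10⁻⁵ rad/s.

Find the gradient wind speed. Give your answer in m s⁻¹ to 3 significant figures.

5.15 m s⁻¹

Coriolis parameter at 31°N:
f = 2Ω sin φ = 2 × 7.29×10⁻⁵ × sin 31° = 7.51×10⁻⁵ s⁻¹
Pressure gradient: |∂P/∂n| = 200 Pa / 449000 m = 4.45×10⁻⁴ Pa/m
Geostrophic speed: V_g = |∂P/∂n|/(fρ) = 4.45×10⁻⁴/(7.51×10⁻⁵ × 1.11) = 5.34 m/s
Around a low, centrifugal force acts outward with Coriolis, so pressure-gradient force balances both:
(1/ρ)|∂P/∂n| = fV + V²/R  →  V² + fR·V − fR·V_g = 0
With fR = 7.51×10⁻⁵ × 1795×10³ m = 135 m/s:
V = [−fR + √((fR)² + 4 fR V_g)]/2 = [−135 + √(135² + 4×135×5.34)]/2 = 5.15 m/s
Subgeostrophic (V < V_g = 5.34 m/s), as expected around a low.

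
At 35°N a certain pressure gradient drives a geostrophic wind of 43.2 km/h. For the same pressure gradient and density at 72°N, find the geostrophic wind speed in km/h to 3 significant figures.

With the same pressure gradient and density, V_g ∝ 1/f ∝ 1/sin φ.
V₂ = V₁ · sin φ₁ / sin φ₂ = 43.2 × sin 35° / sin 72°
V₂ = 43.2 × 0.5736/0.9511 = 26.1 km/h

26.1 km/h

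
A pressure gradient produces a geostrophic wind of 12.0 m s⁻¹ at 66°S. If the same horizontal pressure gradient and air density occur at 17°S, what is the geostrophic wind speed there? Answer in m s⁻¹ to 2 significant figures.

With the same pressure gradient and density, V_g ∝ 1/f ∝ 1/sin φ.
V₂ = V₁ · sin φ₁ / sin φ₂ = 12.0 × sin 66° / sin 17°
V₂ = 12.0 × 0.9135/0.2924 = 37 m s⁻¹

37 m s⁻¹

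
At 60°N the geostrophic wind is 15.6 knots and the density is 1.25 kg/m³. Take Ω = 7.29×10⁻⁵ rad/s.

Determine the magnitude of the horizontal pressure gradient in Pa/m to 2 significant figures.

1.3×10⁻³ Pa/m

Coriolis parameter at 60°N:
f = 2Ω sin φ = 2 × 7.29×10⁻⁵ × sin 60° = 1.26×10⁻⁴ s⁻¹
Wind speed in SI: 15.6 knots = 8.03 m/s
Geostrophic balance rearranged: |∂P/∂n| = f ρ V_g
|∂P/∂n| = 1.26×10⁻⁴ × 1.25 × 8.03 = 1.27×10⁻³ Pa/m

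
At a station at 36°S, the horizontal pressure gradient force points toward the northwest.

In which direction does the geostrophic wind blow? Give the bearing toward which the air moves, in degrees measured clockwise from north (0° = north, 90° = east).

The pressure-gradient force points toward the northwest (bearing 315°).
Geostrophic balance: in the Southern Hemisphere the Coriolis force deflects motion to the left, so the geostrophic wind blows 90° to the left of the pressure-gradient force (low pressure on the right).
Rotating 315° by 90° counterclockwise gives 225° — the wind blows toward the southwest.

225°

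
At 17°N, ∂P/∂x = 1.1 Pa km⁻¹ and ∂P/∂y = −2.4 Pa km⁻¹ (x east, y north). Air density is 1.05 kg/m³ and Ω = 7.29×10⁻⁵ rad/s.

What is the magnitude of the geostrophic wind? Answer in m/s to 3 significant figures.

59.0 m/s

Coriolis parameter at 17°N:
f = 2Ω sin φ = 2 × 7.29×10⁻⁵ × sin 17° = 4.26×10⁻⁵ s⁻¹
Component geostrophic relations (x east, y north):
u_g = −(1/(fρ)) ∂P/∂y,  v_g = (1/(fρ)) ∂P/∂x
u_g = −(−2.4×10⁻³)/(4.26×10⁻⁵ × 1.05) = 53.6 m/s;  v_g = (1.1×10⁻³)/(4.26×10⁻⁵ × 1.05) = 24.6 m/s
|V_g| = √(u_g² + v_g²) = 59.0 m/s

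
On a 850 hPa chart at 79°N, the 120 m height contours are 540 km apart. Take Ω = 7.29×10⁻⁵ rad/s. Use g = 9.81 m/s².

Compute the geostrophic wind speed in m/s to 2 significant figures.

Coriolis parameter at 79°N:
f = 2Ω sin φ = 2 × 7.29×10⁻⁵ × sin 79° = 1.43×10⁻⁴ s⁻¹
Height gradient: |∂Z/∂n| = 120 m / 540000 m = 2.22×10⁻⁴
On a pressure surface, geostrophic balance gives V_g = (g/f)|∂Z/∂n|:
V_g = 9.81 × 2.22×10⁻⁴ / 1.43×10⁻⁴ = 15.2 m/s

15 m/s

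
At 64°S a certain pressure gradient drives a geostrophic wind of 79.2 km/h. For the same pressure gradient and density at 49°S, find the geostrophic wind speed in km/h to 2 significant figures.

With the same pressure gradient and density, V_g ∝ 1/f ∝ 1/sin φ.
V₂ = V₁ · sin φ₁ / sin φ₂ = 79.2 × sin 64° / sin 49°
V₂ = 79.2 × 0.8988/0.7547 = 94 km/h

94 km/h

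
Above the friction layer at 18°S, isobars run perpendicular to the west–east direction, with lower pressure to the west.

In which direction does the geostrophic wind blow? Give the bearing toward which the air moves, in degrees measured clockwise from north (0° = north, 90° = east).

The pressure-gradient force points toward the west (bearing 270°).
Geostrophic balance: in the Southern Hemisphere the Coriolis force deflects motion to the left, so the geostrophic wind blows 90° to the left of the pressure-gradient force (low pressure on the right).
Rotating 270° by 90° counterclockwise gives 180° — the wind blows toward the south.

180°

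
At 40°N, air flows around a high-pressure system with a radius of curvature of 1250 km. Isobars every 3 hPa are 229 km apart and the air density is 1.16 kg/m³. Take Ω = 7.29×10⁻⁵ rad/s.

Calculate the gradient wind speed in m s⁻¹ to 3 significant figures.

13.6 m s⁻¹

Coriolis parameter at 40°N:
f = 2Ω sin φ = 2 × 7.29×10⁻⁵ × sin 40° = 9.37×10⁻⁵ s⁻¹
Pressure gradient: |∂P/∂n| = 300 Pa / 229000 m = 1.31×10⁻³ Pa/m
Geostrophic speed: V_g = |∂P/∂n|/(fρ) = 1.31×10⁻³/(9.37×10⁻⁵ × 1.16) = 12.1 m/s
Around a high, pressure-gradient force acts outward with centrifugal, so Coriolis balances both:
fV = (1/ρ)|∂P/∂n| + V²/R  →  V² − fR·V + fR·V_g = 0
With fR = 9.37×10⁻⁵ × 1250×10³ m = 117 m/s:
V = [fR − √((fR)² − 4 fR V_g)]/2 = [117 − √(117² − 4×117×12.1)]/2 = 13.6 m/s
Supergeostrophic (V > V_g = 12.1 m/s), as expected around a high.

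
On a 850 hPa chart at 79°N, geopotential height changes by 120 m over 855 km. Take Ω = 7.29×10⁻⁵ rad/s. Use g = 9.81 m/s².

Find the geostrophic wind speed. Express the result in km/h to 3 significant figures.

34.6 km/h

Coriolis parameter at 79°N:
f = 2Ω sin φ = 2 × 7.29×10⁻⁵ × sin 79° = 1.43×10⁻⁴ s⁻¹
Height gradient: |∂Z/∂n| = 120 m / 855000 m = 1.40×10⁻⁴
On a pressure surface, geostrophic balance gives V_g = (g/f)|∂Z/∂n|:
V_g = 9.81 × 1.40×10⁻⁴ / 1.43×10⁻⁴ = 9.62 m/s
Converting: 9.62 m/s × 3.6 = 34.6 km/h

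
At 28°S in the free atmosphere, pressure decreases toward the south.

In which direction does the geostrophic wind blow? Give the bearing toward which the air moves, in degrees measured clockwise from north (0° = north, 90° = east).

The pressure-gradient force points toward the south (bearing 180°).
Geostrophic balance: in the Southern Hemisphere the Coriolis force deflects motion to the left, so the geostrophic wind blows 90° to the left of the pressure-gradient force (low pressure on the right).
Rotating 180° by 90° counterclockwise gives 090° — the wind blows toward the east.

090°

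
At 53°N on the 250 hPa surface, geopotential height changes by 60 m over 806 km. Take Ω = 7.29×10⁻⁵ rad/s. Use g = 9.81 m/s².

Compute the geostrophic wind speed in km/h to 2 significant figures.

23 km/h

Coriolis parameter at 53°N:
f = 2Ω sin φ = 2 × 7.29×10⁻⁵ × sin 53° = 1.16×10⁻⁴ s⁻¹
Height gradient: |∂Z/∂n| = 60 m / 806000 m = 7.44×10⁻⁵
On a pressure surface, geostrophic balance gives V_g = (g/f)|∂Z/∂n|:
V_g = 9.81 × 7.44×10⁻⁵ / 1.16×10⁻⁴ = 6.27 m/s
Converting: 6.27 m/s × 3.6 = 23 km/h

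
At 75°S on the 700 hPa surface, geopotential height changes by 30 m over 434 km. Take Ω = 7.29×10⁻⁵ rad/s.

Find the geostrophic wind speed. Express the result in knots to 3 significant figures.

Coriolis parameter at 75°S:
f = 2Ω sin φ = 2 × 7.29×10⁻⁵ × sin 75° = 1.41×10⁻⁴ s⁻¹
Height gradient: |∂Z/∂n| = 30 m / 434000 m = 6.91×10⁻⁵
On a pressure surface, geostrophic balance gives V_g = (g/f)|∂Z/∂n|:
V_g = 9.81 × 6.91×10⁻⁵ / 1.41×10⁻⁴ = 4.82 m/s
Converting: 4.82 m/s × 1.944 = 9.36 knots

9.36 knots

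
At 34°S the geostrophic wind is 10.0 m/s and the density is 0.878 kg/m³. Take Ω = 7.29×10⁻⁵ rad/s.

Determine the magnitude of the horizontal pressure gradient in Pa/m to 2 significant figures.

7.2×10⁻⁴ Pa/m

Coriolis parameter at 34°S:
f = 2Ω sin φ = 2 × 7.29×10⁻⁵ × sin 34° = 8.15×10⁻⁵ s⁻¹
Geostrophic balance rearranged: |∂P/∂n| = f ρ V_g
|∂P/∂n| = 8.15×10⁻⁵ × 0.878 × 10.0 = 7.16×10⁻⁴ Pa/m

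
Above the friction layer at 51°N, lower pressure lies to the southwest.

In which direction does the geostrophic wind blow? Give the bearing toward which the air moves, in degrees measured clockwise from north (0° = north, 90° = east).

315°

The pressure-gradient force points toward the southwest (bearing 225°).
Geostrophic balance: in the Northern Hemisphere the Coriolis force deflects motion to the right, so the geostrophic wind blows 90° to the right of the pressure-gradient force (low pressure on the left).
Rotating 225° by 90° clockwise gives 315° — the wind blows toward the northwest.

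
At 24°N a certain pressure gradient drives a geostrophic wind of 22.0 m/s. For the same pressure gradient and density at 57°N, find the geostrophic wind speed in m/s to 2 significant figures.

11 m/s

With the same pressure gradient and density, V_g ∝ 1/f ∝ 1/sin φ.
V₂ = V₁ · sin φ₁ / sin φ₂ = 22.0 × sin 24° / sin 57°
V₂ = 22.0 × 0.4067/0.8387 = 11 m/s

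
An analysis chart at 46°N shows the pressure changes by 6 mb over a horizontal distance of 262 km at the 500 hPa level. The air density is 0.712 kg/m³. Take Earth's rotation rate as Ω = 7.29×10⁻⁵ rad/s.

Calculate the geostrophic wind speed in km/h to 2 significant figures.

110 km/h

Coriolis parameter at 46°N:
f = 2Ω sin φ = 2 × 7.29×10⁻⁵ × sin 46° = 1.05×10⁻⁴ s⁻¹
Pressure gradient: |∂P/∂n| = 600 Pa / 262000 m = 2.29×10⁻³ Pa/m
Geostrophic balance (pressure-gradient force = Coriolis force):
V_g = (1/(fρ)) |∂P/∂n| = 2.29×10⁻³ / (1.05×10⁻⁴ × 0.712) = 30.7 m/s
Converting: 30.7 m/s × 3.6 = 110 km/h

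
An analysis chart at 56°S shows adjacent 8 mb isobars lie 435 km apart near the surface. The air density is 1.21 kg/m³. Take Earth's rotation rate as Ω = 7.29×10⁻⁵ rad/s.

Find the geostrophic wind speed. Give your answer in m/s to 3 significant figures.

Coriolis parameter at 56°S:
f = 2Ω sin φ = 2 × 7.29×10⁻⁵ × sin 56° = 1.21×10⁻⁴ s⁻¹
Pressure gradient: |∂P/∂n| = 800 Pa / 435000 m = 1.84×10⁻³ Pa/m
Geostrophic balance (pressure-gradient force = Coriolis force):
V_g = (1/(fρ)) |∂P/∂n| = 1.84×10⁻³ / (1.21×10⁻⁴ × 1.21) = 12.6 m/s

12.6 m/s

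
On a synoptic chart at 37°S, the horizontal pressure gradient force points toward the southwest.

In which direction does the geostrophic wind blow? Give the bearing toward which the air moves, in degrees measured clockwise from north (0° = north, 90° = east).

The pressure-gradient force points toward the southwest (bearing 225°).
Geostrophic balance: in the Southern Hemisphere the Coriolis force deflects motion to the left, so the geostrophic wind blows 90° to the left of the pressure-gradient force (low pressure on the right).
Rotating 225° by 90° counterclockwise gives 135° — the wind blows toward the southeast.

135°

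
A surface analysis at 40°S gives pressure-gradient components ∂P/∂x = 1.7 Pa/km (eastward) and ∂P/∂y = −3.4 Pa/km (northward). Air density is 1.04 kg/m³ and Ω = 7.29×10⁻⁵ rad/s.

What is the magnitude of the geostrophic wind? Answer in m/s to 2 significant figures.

Coriolis parameter at 40°S:
f = 2Ω sin φ = 2 × 7.29×10⁻⁵ × sin 40° = 9.37×10⁻⁵ s⁻¹
In the Southern Hemisphere f is negative: f = −9.37×10⁻⁵ s⁻¹.
Component geostrophic relations (x east, y north):
u_g = −(1/(fρ)) ∂P/∂y,  v_g = (1/(fρ)) ∂P/∂x
u_g = −(−3.4×10⁻³)/(−9.37×10⁻⁵ × 1.04) = −34.9 m/s;  v_g = (1.7×10⁻³)/(−9.37×10⁻⁵ × 1.04) = −17.4 m/s
|V_g| = √(u_g² + v_g²) = 39.0 m/s

39 m/s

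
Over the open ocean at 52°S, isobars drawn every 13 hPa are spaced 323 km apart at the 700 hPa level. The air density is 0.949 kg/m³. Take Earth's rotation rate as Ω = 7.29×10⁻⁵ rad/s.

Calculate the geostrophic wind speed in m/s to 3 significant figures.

Coriolis parameter at 52°S:
f = 2Ω sin φ = 2 × 7.29×10⁻⁵ × sin 52° = 1.15×10⁻⁴ s⁻¹
Pressure gradient: |∂P/∂n| = 1300 Pa / 323000 m = 4.02×10⁻³ Pa/m
Geostrophic balance (pressure-gradient force = Coriolis force):
V_g = (1/(fρ)) |∂P/∂n| = 4.02×10⁻³ / (1.15×10⁻⁴ × 0.949) = 36.9 m/s

36.9 m/s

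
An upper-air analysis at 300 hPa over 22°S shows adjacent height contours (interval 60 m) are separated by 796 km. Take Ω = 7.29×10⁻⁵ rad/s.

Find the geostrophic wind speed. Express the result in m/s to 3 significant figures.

Coriolis parameter at 22°S:
f = 2Ω sin φ = 2 × 7.29×10⁻⁵ × sin 22° = 5.46×10⁻⁵ s⁻¹
Height gradient: |∂Z/∂n| = 60 m / 796000 m = 7.54×10⁻⁵
On a pressure surface, geostrophic balance gives V_g = (g/f)|∂Z/∂n|:
V_g = 9.81 × 7.54×10⁻⁵ / 5.46×10⁻⁵ = 13.5 m/s

13.5 m/s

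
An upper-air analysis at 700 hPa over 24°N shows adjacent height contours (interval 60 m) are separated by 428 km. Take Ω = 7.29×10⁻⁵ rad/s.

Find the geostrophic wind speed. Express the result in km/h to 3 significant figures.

83.5 km/h

Coriolis parameter at 24°N:
f = 2Ω sin φ = 2 × 7.29×10⁻⁵ × sin 24° = 5.93×10⁻⁵ s⁻¹
Height gradient: |∂Z/∂n| = 60 m / 428000 m = 1.40×10⁻⁴
On a pressure surface, geostrophic balance gives V_g = (g/f)|∂Z/∂n|:
V_g = 9.81 × 1.40×10⁻⁴ / 5.93×10⁻⁵ = 23.2 m/s
Converting: 23.2 m/s × 3.6 = 83.5 km/h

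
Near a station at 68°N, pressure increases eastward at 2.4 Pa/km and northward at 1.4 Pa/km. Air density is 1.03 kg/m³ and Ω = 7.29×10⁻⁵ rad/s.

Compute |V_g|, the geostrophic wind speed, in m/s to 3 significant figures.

20.0 m/s

Coriolis parameter at 68°N:
f = 2Ω sin φ = 2 × 7.29×10⁻⁵ × sin 68° = 1.35×10⁻⁴ s⁻¹
Component geostrophic relations (x east, y north):
u_g = −(1/(fρ)) ∂P/∂y,  v_g = (1/(fρ)) ∂P/∂x
u_g = −(1.4×10⁻³)/(1.35×10⁻⁴ × 1.03) = −10.1 m/s;  v_g = (2.4×10⁻³)/(1.35×10⁻⁴ × 1.03) = 17.2 m/s
|V_g| = √(u_g² + v_g²) = 20.0 m/s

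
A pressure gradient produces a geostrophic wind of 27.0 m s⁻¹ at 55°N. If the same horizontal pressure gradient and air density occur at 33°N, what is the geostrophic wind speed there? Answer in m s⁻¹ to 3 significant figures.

40.6 m s⁻¹

With the same pressure gradient and density, V_g ∝ 1/f ∝ 1/sin φ.
V₂ = V₁ · sin φ₁ / sin φ₂ = 27.0 × sin 55° / sin 33°
V₂ = 27.0 × 0.8192/0.5446 = 40.6 m s⁻¹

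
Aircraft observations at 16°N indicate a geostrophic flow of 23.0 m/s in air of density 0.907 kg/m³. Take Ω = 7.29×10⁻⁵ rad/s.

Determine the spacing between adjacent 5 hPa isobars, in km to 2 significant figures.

Coriolis parameter at 16°N:
f = 2Ω sin φ = 2 × 7.29×10⁻⁵ × sin 16° = 4.02×10⁻⁵ s⁻¹
Geostrophic balance rearranged: |∂P/∂n| = f ρ V_g
|∂P/∂n| = 4.02×10⁻⁵ × 0.907 × 23.0 = 8.38×10⁻⁴ Pa/m
Isobar spacing: Δn = ΔP/|∂P/∂n| = 500 Pa / 8.38×10⁻⁴ Pa/m = 596402 m ≈ 600 km

600 km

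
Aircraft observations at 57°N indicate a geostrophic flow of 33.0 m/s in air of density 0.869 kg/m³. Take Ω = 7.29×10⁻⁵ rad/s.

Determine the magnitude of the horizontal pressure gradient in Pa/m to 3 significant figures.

Coriolis parameter at 57°N:
f = 2Ω sin φ = 2 × 7.29×10⁻⁵ × sin 57° = 1.22×10⁻⁴ s⁻¹
Geostrophic balance rearranged: |∂P/∂n| = f ρ V_g
|∂P/∂n| = 1.22×10⁻⁴ × 0.869 × 33.0 = 3.51×10⁻³ Pa/m

3.51×10⁻³ Pa/m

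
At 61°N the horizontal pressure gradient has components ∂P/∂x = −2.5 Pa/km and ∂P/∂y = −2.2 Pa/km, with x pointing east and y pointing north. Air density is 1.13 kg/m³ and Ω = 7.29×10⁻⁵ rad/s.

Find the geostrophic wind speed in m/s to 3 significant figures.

Coriolis parameter at 61°N:
f = 2Ω sin φ = 2 × 7.29×10⁻⁵ × sin 61° = 1.28×10⁻⁴ s⁻¹
Component geostrophic relations (x east, y north):
u_g = −(1/(fρ)) ∂P/∂y,  v_g = (1/(fρ)) ∂P/∂x
u_g = −(−2.2×10⁻³)/(1.28×10⁻⁴ × 1.13) = 15.3 m/s;  v_g = (−2.5×10⁻³)/(1.28×10⁻⁴ × 1.13) = −17.3 m/s
|V_g| = √(u_g² + v_g²) = 23.1 m/s

23.1 m/s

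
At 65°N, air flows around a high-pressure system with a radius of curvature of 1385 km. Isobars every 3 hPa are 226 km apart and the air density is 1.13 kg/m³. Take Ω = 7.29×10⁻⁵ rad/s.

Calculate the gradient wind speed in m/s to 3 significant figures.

9.37 m/s

Coriolis parameter at 65°N:
f = 2Ω sin φ = 2 × 7.29×10⁻⁵ × sin 65° = 1.32×10⁻⁴ s⁻¹
Pressure gradient: |∂P/∂n| = 300 Pa / 226000 m = 1.33×10⁻³ Pa/m
Geostrophic speed: V_g = |∂P/∂n|/(fρ) = 1.33×10⁻³/(1.32×10⁻⁴ × 1.13) = 8.89 m/s
Around a high, pressure-gradient force acts outward with centrifugal, so Coriolis balances both:
fV = (1/ρ)|∂P/∂n| + V²/R  →  V² − fR·V + fR·V_g = 0
With fR = 1.32×10⁻⁴ × 1385×10³ m = 183 m/s:
V = [fR − √((fR)² − 4 fR V_g)]/2 = [183 − √(183² − 4×183×8.89)]/2 = 9.37 m/s
Supergeostrophic (V > V_g = 8.89 m/s), as expected around a high.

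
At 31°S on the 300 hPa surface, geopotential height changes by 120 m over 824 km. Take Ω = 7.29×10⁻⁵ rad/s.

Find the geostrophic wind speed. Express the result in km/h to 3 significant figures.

68.5 km/h

Coriolis parameter at 31°S:
f = 2Ω sin φ = 2 × 7.29×10⁻⁵ × sin 31° = 7.51×10⁻⁵ s⁻¹
Height gradient: |∂Z/∂n| = 120 m / 824000 m = 1.46×10⁻⁴
On a pressure surface, geostrophic balance gives V_g = (g/f)|∂Z/∂n|:
V_g = 9.81 × 1.46×10⁻⁴ / 7.51×10⁻⁵ = 19.0 m/s
Converting: 19.0 m/s × 3.6 = 68.5 km/h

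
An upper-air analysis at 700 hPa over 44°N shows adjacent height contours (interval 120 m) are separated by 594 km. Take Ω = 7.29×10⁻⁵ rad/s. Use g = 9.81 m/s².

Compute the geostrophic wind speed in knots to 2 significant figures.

38 knots

Coriolis parameter at 44°N:
f = 2Ω sin φ = 2 × 7.29×10⁻⁵ × sin 44° = 1.01×10⁻⁴ s⁻¹
Height gradient: |∂Z/∂n| = 120 m / 594000 m = 2.02×10⁻⁴
On a pressure surface, geostrophic balance gives V_g = (g/f)|∂Z/∂n|:
V_g = 9.81 × 2.02×10⁻⁴ / 1.01×10⁻⁴ = 19.6 m/s
Converting: 19.6 m/s × 1.944 = 38 knots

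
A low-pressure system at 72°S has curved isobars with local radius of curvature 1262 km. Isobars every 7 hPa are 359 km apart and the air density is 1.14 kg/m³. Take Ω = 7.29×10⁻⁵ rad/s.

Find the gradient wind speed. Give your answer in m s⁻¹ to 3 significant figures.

11.6 m s⁻¹

Coriolis parameter at 72°S:
f = 2Ω sin φ = 2 × 7.29×10⁻⁵ × sin 72° = 1.39×10⁻⁴ s⁻¹
Pressure gradient: |∂P/∂n| = 700 Pa / 359000 m = 1.95×10⁻³ Pa/m
Geostrophic speed: V_g = |∂P/∂n|/(fρ) = 1.95×10⁻³/(1.39×10⁻⁴ × 1.14) = 12.3 m/s
Around a low, centrifugal force acts outward with Coriolis, so pressure-gradient force balances both:
(1/ρ)|∂P/∂n| = fV + V²/R  →  V² + fR·V − fR·V_g = 0
With fR = 1.39×10⁻⁴ × 1262×10³ m = 175 m/s:
V = [−fR + √((fR)² + 4 fR V_g)]/2 = [−175 + √(175² + 4×175×12.3)]/2 = 11.6 m/s
Subgeostrophic (V < V_g = 12.3 m/s), as expected around a low.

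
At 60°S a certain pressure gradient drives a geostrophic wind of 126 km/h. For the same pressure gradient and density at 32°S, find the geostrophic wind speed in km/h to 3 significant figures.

206 km/h

With the same pressure gradient and density, V_g ∝ 1/f ∝ 1/sin φ.
V₂ = V₁ · sin φ₁ / sin φ₂ = 126 × sin 60° / sin 32°
V₂ = 126 × 0.8660/0.5299 = 206 km/h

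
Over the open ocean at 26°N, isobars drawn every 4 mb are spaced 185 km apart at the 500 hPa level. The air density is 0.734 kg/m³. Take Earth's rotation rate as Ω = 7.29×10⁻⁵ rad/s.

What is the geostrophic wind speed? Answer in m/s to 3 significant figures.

46.1 m/s

Coriolis parameter at 26°N:
f = 2Ω sin φ = 2 × 7.29×10⁻⁵ × sin 26° = 6.39×10⁻⁵ s⁻¹
Pressure gradient: |∂P/∂n| = 400 Pa / 185000 m = 2.16×10⁻³ Pa/m
Geostrophic balance (pressure-gradient force = Coriolis force):
V_g = (1/(fρ)) |∂P/∂n| = 2.16×10⁻³ / (6.39×10⁻⁵ × 0.734) = 46.1 m/s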